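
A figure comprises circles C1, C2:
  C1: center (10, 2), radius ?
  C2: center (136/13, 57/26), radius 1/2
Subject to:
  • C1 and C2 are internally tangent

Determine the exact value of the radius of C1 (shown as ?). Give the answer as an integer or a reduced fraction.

1

1. [int C1,C2]  r_C1² − 1r_C1 = 0  ⇒  r_C1 = 1 (r>0 drops 1)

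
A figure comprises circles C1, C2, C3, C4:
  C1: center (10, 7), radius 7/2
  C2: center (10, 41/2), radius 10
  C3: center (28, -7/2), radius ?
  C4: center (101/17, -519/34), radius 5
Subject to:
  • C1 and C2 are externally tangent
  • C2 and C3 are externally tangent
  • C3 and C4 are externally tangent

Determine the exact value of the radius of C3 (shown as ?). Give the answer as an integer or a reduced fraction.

1. [ext C2·C3]  r_C3² + 20r_C3 − 800 = 0  ⇒  r_C3 = 20 (r>0 drops 1)
2. [ext C3·C4]  r_C3² + 10r_C3 − 600 = 0  ⇒  r_C3 = 20 (r>0 drops 1)

20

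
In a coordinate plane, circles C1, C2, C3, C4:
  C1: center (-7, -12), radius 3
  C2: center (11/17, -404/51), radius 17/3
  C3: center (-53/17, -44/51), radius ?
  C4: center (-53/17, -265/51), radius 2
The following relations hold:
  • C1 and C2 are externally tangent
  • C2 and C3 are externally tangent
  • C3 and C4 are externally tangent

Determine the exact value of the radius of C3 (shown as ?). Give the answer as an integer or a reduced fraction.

7/3

1. [ext C2·C3]  r_C3² + (34/3)r_C3 − 287/9 = 0  ⇒  r_C3 = 7/3 (r>0 drops 1)
2. [ext C3·C4]  r_C3² + 4r_C3 − 133/9 = 0  ⇒  r_C3 = 7/3 (r>0 drops 1)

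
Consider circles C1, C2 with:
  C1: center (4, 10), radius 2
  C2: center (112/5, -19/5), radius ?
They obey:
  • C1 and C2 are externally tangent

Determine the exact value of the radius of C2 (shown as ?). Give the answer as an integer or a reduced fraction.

21

1. [ext C1·C2]  r_C2² + 4r_C2 − 525 = 0  ⇒  r_C2 = 21 (r>0 drops 1)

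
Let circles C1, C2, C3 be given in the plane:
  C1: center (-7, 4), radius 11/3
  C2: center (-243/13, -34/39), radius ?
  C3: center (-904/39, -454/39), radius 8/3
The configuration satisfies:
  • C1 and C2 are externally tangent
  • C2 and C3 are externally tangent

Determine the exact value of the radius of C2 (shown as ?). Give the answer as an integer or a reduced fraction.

1. [ext C1·C2]  r_C2² + (22/3)r_C2 − 147 = 0  ⇒  r_C2 = 9 (r>0 drops 1)
2. [ext C2·C3]  r_C2² + (16/3)r_C2 − 129 = 0  ⇒  r_C2 = 9 (r>0 drops 1)

9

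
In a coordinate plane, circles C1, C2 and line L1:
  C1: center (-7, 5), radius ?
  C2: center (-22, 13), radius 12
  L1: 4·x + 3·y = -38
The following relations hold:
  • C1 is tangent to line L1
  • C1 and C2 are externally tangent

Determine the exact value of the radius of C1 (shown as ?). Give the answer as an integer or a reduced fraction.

1. [C1‖L1]  r_C1² − 25 = 0  ⇒  r_C1 = 5 (r>0 drops 1)
2. [ext C1·C2]  r_C1² + 24r_C1 − 145 = 0  ⇒  r_C1 = 5 (r>0 drops 1)

5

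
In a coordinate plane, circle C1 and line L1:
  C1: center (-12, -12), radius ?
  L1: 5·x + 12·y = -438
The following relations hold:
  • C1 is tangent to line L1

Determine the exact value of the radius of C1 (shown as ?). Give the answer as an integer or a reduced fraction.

18

1. [C1‖L1]  r_C1² − 324 = 0  ⇒  r_C1 = 18 (r>0 drops 1)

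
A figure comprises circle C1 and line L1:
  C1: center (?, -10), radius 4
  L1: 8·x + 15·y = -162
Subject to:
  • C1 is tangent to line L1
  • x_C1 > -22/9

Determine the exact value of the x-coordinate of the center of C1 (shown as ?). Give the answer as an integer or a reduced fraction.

1. [C1‖L1]  x_C1² + 3x_C1 − 70 = 0  ⇒  x_C1 = -10 or 7
2. given x_C1 > -22/9: keep 7

7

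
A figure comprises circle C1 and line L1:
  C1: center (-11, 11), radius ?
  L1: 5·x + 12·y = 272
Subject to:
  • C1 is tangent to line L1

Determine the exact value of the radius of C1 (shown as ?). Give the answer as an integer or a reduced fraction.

1. [C1‖L1]  r_C1² − 225 = 0  ⇒  r_C1 = 15 (r>0 drops 1)

15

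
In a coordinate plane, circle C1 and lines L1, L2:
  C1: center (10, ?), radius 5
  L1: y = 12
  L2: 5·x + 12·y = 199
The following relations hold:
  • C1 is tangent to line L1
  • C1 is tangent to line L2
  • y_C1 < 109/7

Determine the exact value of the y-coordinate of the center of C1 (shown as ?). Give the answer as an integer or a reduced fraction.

1. [C1‖L1]  y_C1² − 24y_C1 + 119 = 0  ⇒  y_C1 = 7 or 17
2. [C1‖L2]  y_C1² − (149/6)y_C1 + 749/6 = 0  ⇒  y_C1 = 7 or 107/6

7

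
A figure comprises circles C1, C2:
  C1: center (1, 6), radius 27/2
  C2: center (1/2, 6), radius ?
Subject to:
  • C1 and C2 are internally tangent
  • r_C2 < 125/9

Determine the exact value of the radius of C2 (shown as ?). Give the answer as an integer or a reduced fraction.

1. [int C1,C2]  r_C2² − 27r_C2 + 182 = 0  ⇒  r_C2 = 13 or 14
2. given r_C2 < 125/9: keep 13

13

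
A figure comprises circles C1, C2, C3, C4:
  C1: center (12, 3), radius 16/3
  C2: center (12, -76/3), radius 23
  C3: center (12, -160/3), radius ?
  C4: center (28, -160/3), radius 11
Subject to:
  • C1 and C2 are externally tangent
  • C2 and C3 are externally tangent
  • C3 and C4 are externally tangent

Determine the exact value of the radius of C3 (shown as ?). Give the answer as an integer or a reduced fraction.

5

1. [ext C2·C3]  r_C3² + 46r_C3 − 255 = 0  ⇒  r_C3 = 5 (r>0 drops 1)
2. [ext C3·C4]  r_C3² + 22r_C3 − 135 = 0  ⇒  r_C3 = 5 (r>0 drops 1)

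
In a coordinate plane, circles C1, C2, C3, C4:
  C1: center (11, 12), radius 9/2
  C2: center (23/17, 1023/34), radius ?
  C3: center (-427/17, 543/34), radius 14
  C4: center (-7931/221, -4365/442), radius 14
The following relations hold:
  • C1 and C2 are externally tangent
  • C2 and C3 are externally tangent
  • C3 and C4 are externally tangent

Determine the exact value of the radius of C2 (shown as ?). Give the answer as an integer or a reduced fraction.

1. [ext C1·C2]  r_C2² + 9r_C2 − 400 = 0  ⇒  r_C2 = 16 (r>0 drops 1)
2. [ext C2·C3]  r_C2² + 28r_C2 − 704 = 0  ⇒  r_C2 = 16 (r>0 drops 1)

16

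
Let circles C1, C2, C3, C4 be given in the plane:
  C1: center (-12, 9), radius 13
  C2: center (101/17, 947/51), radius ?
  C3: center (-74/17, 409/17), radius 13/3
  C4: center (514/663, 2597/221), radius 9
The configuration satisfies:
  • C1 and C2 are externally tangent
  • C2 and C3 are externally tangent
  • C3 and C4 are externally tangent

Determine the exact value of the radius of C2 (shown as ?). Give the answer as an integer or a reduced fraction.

1. [ext C1·C2]  r_C2² + 26r_C2 − 2200/9 = 0  ⇒  r_C2 = 22/3 (r>0 drops 1)
2. [ext C2·C3]  r_C2² + (26/3)r_C2 − 352/3 = 0  ⇒  r_C2 = 22/3 (r>0 drops 1)

22/3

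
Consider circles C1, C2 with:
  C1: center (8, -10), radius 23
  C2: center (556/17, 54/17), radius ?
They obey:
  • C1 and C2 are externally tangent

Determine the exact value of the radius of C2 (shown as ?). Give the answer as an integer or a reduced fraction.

5

1. [ext C1·C2]  r_C2² + 46r_C2 − 255 = 0  ⇒  r_C2 = 5 (r>0 drops 1)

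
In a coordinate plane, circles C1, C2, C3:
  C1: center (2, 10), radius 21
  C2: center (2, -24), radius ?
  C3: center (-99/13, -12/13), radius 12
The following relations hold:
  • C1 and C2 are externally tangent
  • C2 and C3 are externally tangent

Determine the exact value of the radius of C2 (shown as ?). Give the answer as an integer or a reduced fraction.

1. [ext C1·C2]  r_C2² + 42r_C2 − 715 = 0  ⇒  r_C2 = 13 (r>0 drops 1)
2. [ext C2·C3]  r_C2² + 24r_C2 − 481 = 0  ⇒  r_C2 = 13 (r>0 drops 1)

13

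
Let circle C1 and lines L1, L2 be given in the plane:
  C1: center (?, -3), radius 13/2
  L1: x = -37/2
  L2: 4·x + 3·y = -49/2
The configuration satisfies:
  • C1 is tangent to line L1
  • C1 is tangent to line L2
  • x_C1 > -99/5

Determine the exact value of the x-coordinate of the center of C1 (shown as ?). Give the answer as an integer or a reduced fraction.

1. [C1‖L1]  x_C1² + 37x_C1 + 300 = 0  ⇒  x_C1 = -25 or -12
2. [C1‖L2]  x_C1² + (31/4)x_C1 − 51 = 0  ⇒  x_C1 = -12 or 17/4

-12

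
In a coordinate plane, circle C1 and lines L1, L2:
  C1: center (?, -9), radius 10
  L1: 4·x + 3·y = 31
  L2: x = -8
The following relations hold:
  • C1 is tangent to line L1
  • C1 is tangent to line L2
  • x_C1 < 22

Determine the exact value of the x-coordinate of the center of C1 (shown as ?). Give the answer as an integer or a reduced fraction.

1. [C1‖L1]  x_C1² − 29x_C1 + 54 = 0  ⇒  x_C1 = 2 or 27
2. [C1‖L2]  x_C1² + 16x_C1 − 36 = 0  ⇒  x_C1 = -18 or 2

2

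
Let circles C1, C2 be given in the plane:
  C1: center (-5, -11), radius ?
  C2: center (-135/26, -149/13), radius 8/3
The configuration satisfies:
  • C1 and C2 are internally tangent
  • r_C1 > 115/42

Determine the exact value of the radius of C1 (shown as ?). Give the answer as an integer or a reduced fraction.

1. [int C1,C2]  r_C1² − (16/3)r_C1 + 247/36 = 0  ⇒  r_C1 = 13/6 or 19/6
2. given r_C1 > 115/42: keep 19/6

19/6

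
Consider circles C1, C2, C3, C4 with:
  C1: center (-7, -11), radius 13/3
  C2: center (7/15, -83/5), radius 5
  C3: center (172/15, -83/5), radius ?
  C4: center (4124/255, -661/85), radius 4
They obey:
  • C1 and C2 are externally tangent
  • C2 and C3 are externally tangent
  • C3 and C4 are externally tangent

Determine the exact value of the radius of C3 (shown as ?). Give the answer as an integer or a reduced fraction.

1. [ext C2·C3]  r_C3² + 10r_C3 − 96 = 0  ⇒  r_C3 = 6 (r>0 drops 1)
2. [ext C3·C4]  r_C3² + 8r_C3 − 84 = 0  ⇒  r_C3 = 6 (r>0 drops 1)

6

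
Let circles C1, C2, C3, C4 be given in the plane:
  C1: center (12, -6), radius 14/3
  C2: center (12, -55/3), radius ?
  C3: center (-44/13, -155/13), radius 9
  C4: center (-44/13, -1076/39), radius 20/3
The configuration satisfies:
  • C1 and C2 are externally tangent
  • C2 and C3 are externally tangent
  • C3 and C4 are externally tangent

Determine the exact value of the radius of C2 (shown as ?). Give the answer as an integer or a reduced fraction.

23/3

1. [ext C1·C2]  r_C2² + (28/3)r_C2 − 391/3 = 0  ⇒  r_C2 = 23/3 (r>0 drops 1)
2. [ext C2·C3]  r_C2² + 18r_C2 − 1771/9 = 0  ⇒  r_C2 = 23/3 (r>0 drops 1)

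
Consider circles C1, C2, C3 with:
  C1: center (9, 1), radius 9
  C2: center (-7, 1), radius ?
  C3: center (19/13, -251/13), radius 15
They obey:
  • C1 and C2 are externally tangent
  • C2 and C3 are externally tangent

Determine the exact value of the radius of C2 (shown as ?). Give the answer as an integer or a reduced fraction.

1. [ext C1·C2]  r_C2² + 18r_C2 − 175 = 0  ⇒  r_C2 = 7 (r>0 drops 1)
2. [ext C2·C3]  r_C2² + 30r_C2 − 259 = 0  ⇒  r_C2 = 7 (r>0 drops 1)

7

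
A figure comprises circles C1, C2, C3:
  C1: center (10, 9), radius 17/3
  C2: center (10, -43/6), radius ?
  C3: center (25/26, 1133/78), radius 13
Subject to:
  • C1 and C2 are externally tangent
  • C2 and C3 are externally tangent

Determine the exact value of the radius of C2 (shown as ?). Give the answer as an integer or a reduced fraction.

21/2

1. [ext C1·C2]  r_C2² + (34/3)r_C2 − 917/4 = 0  ⇒  r_C2 = 21/2 (r>0 drops 1)
2. [ext C2·C3]  r_C2² + 26r_C2 − 1533/4 = 0  ⇒  r_C2 = 21/2 (r>0 drops 1)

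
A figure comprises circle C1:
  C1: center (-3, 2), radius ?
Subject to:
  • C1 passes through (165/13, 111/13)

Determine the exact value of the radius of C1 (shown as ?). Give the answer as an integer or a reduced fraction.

1. [C1∋P]  r_C1² − 289 = 0  ⇒  r_C1 = 17 (r>0 drops 1)

17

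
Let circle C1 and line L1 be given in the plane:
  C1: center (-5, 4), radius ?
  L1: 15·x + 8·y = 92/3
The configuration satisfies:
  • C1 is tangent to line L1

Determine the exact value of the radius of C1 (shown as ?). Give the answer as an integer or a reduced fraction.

1. [C1‖L1]  r_C1² − 169/9 = 0  ⇒  r_C1 = 13/3 (r>0 drops 1)

13/3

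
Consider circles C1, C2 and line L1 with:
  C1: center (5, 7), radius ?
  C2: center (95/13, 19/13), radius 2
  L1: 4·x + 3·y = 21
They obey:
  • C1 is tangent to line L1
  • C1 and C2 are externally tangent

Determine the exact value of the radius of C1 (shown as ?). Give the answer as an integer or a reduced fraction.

1. [C1‖L1]  r_C1² − 16 = 0  ⇒  r_C1 = 4 (r>0 drops 1)
2. [ext C1·C2]  r_C1² + 4r_C1 − 32 = 0  ⇒  r_C1 = 4 (r>0 drops 1)

4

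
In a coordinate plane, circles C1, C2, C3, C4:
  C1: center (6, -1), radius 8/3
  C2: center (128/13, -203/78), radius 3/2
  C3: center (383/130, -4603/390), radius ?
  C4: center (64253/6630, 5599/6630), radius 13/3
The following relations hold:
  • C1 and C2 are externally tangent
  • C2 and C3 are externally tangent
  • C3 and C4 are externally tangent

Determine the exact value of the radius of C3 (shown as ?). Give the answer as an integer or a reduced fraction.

10

1. [ext C2·C3]  r_C3² + 3r_C3 − 130 = 0  ⇒  r_C3 = 10 (r>0 drops 1)
2. [ext C3·C4]  r_C3² + (26/3)r_C3 − 560/3 = 0  ⇒  r_C3 = 10 (r>0 drops 1)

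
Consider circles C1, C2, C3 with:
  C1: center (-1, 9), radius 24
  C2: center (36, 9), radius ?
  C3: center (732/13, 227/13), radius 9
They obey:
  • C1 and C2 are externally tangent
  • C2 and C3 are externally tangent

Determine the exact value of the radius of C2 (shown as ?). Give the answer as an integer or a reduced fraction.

13

1. [ext C1·C2]  r_C2² + 48r_C2 − 793 = 0  ⇒  r_C2 = 13 (r>0 drops 1)
2. [ext C2·C3]  r_C2² + 18r_C2 − 403 = 0  ⇒  r_C2 = 13 (r>0 drops 1)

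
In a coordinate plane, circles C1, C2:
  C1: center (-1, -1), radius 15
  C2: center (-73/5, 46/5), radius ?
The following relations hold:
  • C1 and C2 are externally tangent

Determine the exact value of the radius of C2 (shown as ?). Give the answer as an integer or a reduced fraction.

1. [ext C1·C2]  r_C2² + 30r_C2 − 64 = 0  ⇒  r_C2 = 2 (r>0 drops 1)

2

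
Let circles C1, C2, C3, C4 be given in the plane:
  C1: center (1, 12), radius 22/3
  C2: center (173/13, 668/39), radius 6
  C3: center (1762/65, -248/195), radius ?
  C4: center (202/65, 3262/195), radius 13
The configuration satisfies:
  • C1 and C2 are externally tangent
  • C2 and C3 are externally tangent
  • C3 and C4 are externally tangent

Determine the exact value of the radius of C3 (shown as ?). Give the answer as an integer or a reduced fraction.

17

1. [ext C2·C3]  r_C3² + 12r_C3 − 493 = 0  ⇒  r_C3 = 17 (r>0 drops 1)
2. [ext C3·C4]  r_C3² + 26r_C3 − 731 = 0  ⇒  r_C3 = 17 (r>0 drops 1)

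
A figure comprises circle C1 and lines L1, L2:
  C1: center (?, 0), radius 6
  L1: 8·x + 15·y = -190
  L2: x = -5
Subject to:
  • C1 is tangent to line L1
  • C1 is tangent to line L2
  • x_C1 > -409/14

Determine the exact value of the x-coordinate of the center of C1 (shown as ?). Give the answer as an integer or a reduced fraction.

1. [C1‖L1]  x_C1² + (95/2)x_C1 + 803/2 = 0  ⇒  x_C1 = -73/2 or -11
2. [C1‖L2]  x_C1² + 10x_C1 − 11 = 0  ⇒  x_C1 = -11 or 1

-11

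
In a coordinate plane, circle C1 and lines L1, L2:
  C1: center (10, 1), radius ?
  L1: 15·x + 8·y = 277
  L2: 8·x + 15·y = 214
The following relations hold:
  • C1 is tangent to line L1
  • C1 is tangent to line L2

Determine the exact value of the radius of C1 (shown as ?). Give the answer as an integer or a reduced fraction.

1. [C1‖L1]  r_C1² − 49 = 0  ⇒  r_C1 = 7 (r>0 drops 1)
2. [C1‖L2]  r_C1² − 49 = 0  ⇒  r_C1 = 7 (r>0 drops 1)

7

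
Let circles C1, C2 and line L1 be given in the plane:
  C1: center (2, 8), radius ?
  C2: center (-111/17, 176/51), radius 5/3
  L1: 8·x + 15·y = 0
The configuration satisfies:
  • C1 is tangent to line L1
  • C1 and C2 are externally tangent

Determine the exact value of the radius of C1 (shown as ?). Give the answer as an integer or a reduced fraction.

1. [C1‖L1]  r_C1² − 64 = 0  ⇒  r_C1 = 8 (r>0 drops 1)
2. [ext C1·C2]  r_C1² + (10/3)r_C1 − 272/3 = 0  ⇒  r_C1 = 8 (r>0 drops 1)

8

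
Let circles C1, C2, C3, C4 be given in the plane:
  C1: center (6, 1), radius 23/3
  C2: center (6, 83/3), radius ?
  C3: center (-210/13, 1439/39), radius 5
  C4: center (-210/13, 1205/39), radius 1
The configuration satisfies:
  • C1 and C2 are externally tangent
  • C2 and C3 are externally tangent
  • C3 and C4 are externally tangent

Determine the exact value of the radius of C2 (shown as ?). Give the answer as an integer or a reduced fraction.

19

1. [ext C1·C2]  r_C2² + (46/3)r_C2 − 1957/3 = 0  ⇒  r_C2 = 19 (r>0 drops 1)
2. [ext C2·C3]  r_C2² + 10r_C2 − 551 = 0  ⇒  r_C2 = 19 (r>0 drops 1)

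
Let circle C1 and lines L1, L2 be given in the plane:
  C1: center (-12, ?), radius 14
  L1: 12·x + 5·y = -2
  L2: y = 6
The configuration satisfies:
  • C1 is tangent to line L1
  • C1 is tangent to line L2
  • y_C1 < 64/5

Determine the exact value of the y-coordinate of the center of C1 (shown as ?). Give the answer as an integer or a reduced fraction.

-8

1. [C1‖L1]  y_C1² − (284/5)y_C1 − 2592/5 = 0  ⇒  y_C1 = -8 or 324/5
2. [C1‖L2]  y_C1² − 12y_C1 − 160 = 0  ⇒  y_C1 = -8 or 20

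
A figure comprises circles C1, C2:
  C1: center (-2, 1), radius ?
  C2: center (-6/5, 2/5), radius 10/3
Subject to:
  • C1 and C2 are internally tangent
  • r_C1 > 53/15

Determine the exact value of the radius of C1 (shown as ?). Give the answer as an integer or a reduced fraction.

13/3

1. [int C1,C2]  r_C1² − (20/3)r_C1 + 91/9 = 0  ⇒  r_C1 = 7/3 or 13/3
2. given r_C1 > 53/15: keep 13/3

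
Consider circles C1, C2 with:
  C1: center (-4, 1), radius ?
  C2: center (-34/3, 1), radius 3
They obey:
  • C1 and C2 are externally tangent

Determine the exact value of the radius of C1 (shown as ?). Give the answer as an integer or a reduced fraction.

1. [ext C1·C2]  r_C1² + 6r_C1 − 403/9 = 0  ⇒  r_C1 = 13/3 (r>0 drops 1)

13/3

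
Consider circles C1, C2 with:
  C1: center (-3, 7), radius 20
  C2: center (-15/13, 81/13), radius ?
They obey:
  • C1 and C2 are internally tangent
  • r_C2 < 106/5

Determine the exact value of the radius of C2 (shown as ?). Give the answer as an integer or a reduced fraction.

18

1. [int C1,C2]  r_C2² − 40r_C2 + 396 = 0  ⇒  r_C2 = 18 or 22
2. given r_C2 < 106/5: keep 18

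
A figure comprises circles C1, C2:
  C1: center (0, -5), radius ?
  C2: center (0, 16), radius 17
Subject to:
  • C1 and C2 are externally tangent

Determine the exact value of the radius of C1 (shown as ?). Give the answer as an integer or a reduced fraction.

1. [ext C1·C2]  r_C1² + 34r_C1 − 152 = 0  ⇒  r_C1 = 4 (r>0 drops 1)

4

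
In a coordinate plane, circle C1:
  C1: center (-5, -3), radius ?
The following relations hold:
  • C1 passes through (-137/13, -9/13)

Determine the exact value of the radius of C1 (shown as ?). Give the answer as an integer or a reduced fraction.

6

1. [C1∋P]  r_C1² − 36 = 0  ⇒  r_C1 = 6 (r>0 drops 1)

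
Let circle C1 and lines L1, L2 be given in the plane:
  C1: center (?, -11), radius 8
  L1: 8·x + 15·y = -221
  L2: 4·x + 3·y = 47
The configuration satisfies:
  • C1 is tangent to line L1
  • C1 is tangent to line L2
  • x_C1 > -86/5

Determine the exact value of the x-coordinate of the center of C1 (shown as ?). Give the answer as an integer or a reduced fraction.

1. [C1‖L1]  x_C1² + 14x_C1 − 240 = 0  ⇒  x_C1 = -24 or 10
2. [C1‖L2]  x_C1² − 40x_C1 + 300 = 0  ⇒  x_C1 = 10 or 30

10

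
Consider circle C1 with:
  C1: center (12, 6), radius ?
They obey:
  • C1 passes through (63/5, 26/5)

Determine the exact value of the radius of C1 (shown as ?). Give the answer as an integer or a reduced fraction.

1

1. [C1∋P]  r_C1² − 1 = 0  ⇒  r_C1 = 1 (r>0 drops 1)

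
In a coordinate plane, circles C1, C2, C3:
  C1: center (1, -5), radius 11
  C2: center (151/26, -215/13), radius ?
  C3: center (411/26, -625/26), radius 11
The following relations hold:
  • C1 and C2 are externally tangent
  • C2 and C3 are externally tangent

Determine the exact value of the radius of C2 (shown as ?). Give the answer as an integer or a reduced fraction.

3/2

1. [ext C1·C2]  r_C2² + 22r_C2 − 141/4 = 0  ⇒  r_C2 = 3/2 (r>0 drops 1)
2. [ext C2·C3]  r_C2² + 22r_C2 − 141/4 = 0  ⇒  r_C2 = 3/2 (r>0 drops 1)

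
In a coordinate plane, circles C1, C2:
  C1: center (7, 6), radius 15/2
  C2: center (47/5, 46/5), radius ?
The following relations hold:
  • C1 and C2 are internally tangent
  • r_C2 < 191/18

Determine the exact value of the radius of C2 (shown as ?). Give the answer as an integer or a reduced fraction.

1. [int C1,C2]  r_C2² − 15r_C2 + 161/4 = 0  ⇒  r_C2 = 7/2 or 23/2
2. given r_C2 < 191/18: keep 7/2

7/2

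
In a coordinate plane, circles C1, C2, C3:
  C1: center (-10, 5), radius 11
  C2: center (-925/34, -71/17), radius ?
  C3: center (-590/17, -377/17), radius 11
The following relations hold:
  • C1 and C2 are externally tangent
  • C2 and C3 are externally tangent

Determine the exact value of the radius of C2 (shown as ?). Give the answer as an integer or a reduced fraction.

17/2

1. [ext C1·C2]  r_C2² + 22r_C2 − 1037/4 = 0  ⇒  r_C2 = 17/2 (r>0 drops 1)
2. [ext C2·C3]  r_C2² + 22r_C2 − 1037/4 = 0  ⇒  r_C2 = 17/2 (r>0 drops 1)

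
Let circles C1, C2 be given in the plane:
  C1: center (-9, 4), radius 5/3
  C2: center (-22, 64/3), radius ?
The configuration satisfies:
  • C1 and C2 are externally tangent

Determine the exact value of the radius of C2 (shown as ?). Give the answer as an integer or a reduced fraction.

1. [ext C1·C2]  r_C2² + (10/3)r_C2 − 1400/3 = 0  ⇒  r_C2 = 20 (r>0 drops 1)

20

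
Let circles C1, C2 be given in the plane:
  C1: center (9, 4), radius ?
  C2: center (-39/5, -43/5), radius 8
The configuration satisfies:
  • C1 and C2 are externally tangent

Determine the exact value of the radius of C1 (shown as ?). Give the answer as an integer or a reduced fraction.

13

1. [ext C1·C2]  r_C1² + 16r_C1 − 377 = 0  ⇒  r_C1 = 13 (r>0 drops 1)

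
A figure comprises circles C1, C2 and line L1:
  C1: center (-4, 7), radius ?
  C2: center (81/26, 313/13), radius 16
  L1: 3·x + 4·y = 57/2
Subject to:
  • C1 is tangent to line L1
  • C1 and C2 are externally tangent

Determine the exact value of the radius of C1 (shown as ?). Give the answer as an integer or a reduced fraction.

1. [C1‖L1]  r_C1² − 25/4 = 0  ⇒  r_C1 = 5/2 (r>0 drops 1)
2. [ext C1·C2]  r_C1² + 32r_C1 − 345/4 = 0  ⇒  r_C1 = 5/2 (r>0 drops 1)

5/2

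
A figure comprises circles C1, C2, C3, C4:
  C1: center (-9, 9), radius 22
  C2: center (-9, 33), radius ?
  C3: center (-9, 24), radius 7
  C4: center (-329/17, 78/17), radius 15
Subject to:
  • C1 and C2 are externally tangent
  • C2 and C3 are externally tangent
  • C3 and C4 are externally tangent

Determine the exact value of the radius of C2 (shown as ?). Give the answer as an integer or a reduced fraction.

1. [ext C1·C2]  r_C2² + 44r_C2 − 92 = 0  ⇒  r_C2 = 2 (r>0 drops 1)
2. [ext C2·C3]  r_C2² + 14r_C2 − 32 = 0  ⇒  r_C2 = 2 (r>0 drops 1)

2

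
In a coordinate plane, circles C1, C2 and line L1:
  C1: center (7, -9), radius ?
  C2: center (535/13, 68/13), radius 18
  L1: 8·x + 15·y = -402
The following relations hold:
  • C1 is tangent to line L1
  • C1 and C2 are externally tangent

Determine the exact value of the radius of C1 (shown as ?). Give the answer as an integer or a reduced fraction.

19

1. [C1‖L1]  r_C1² − 361 = 0  ⇒  r_C1 = 19 (r>0 drops 1)
2. [ext C1·C2]  r_C1² + 36r_C1 − 1045 = 0  ⇒  r_C1 = 19 (r>0 drops 1)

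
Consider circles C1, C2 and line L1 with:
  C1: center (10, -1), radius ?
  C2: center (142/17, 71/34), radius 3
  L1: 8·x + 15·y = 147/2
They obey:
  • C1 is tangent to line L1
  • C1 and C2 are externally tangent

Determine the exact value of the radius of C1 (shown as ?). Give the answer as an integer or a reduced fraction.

1/2

1. [C1‖L1]  r_C1² − 1/4 = 0  ⇒  r_C1 = 1/2 (r>0 drops 1)
2. [ext C1·C2]  r_C1² + 6r_C1 − 13/4 = 0  ⇒  r_C1 = 1/2 (r>0 drops 1)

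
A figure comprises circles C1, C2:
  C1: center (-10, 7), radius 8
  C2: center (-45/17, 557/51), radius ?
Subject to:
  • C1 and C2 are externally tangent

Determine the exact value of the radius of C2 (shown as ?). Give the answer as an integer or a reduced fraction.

1/3

1. [ext C1·C2]  r_C2² + 16r_C2 − 49/9 = 0  ⇒  r_C2 = 1/3 (r>0 drops 1)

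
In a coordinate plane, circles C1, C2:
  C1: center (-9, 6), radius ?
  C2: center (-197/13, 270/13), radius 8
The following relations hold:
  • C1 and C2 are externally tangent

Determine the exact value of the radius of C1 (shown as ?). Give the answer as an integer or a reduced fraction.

1. [ext C1·C2]  r_C1² + 16r_C1 − 192 = 0  ⇒  r_C1 = 8 (r>0 drops 1)

8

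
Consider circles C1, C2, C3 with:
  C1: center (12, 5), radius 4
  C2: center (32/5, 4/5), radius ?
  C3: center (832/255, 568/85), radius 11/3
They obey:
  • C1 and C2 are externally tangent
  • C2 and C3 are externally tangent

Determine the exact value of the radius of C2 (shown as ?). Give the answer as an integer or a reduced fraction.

1. [ext C1·C2]  r_C2² + 8r_C2 − 33 = 0  ⇒  r_C2 = 3 (r>0 drops 1)
2. [ext C2·C3]  r_C2² + (22/3)r_C2 − 31 = 0  ⇒  r_C2 = 3 (r>0 drops 1)

3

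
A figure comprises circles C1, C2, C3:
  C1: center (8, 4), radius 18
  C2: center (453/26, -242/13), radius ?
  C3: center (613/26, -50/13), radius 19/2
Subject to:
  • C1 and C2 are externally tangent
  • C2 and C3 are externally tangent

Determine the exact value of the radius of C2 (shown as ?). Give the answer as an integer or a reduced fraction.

13/2

1. [ext C1·C2]  r_C2² + 36r_C2 − 1105/4 = 0  ⇒  r_C2 = 13/2 (r>0 drops 1)
2. [ext C2·C3]  r_C2² + 19r_C2 − 663/4 = 0  ⇒  r_C2 = 13/2 (r>0 drops 1)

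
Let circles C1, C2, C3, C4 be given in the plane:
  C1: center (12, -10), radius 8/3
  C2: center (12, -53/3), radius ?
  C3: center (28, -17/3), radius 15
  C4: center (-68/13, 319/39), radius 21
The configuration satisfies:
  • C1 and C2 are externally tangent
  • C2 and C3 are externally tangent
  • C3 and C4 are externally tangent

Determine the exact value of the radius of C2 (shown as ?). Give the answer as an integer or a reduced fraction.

5

1. [ext C1·C2]  r_C2² + (16/3)r_C2 − 155/3 = 0  ⇒  r_C2 = 5 (r>0 drops 1)
2. [ext C2·C3]  r_C2² + 30r_C2 − 175 = 0  ⇒  r_C2 = 5 (r>0 drops 1)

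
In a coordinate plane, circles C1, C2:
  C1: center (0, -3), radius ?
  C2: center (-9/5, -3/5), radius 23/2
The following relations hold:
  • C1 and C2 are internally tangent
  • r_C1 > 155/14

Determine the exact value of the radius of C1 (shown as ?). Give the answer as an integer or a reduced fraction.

29/2

1. [int C1,C2]  r_C1² − 23r_C1 + 493/4 = 0  ⇒  r_C1 = 17/2 or 29/2
2. given r_C1 > 155/14: keep 29/2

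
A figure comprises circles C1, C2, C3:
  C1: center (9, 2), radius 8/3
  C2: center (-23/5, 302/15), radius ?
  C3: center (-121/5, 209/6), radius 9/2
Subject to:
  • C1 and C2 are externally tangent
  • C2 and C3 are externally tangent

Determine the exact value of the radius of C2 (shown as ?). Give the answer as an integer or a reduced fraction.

20

1. [ext C1·C2]  r_C2² + (16/3)r_C2 − 1520/3 = 0  ⇒  r_C2 = 20 (r>0 drops 1)
2. [ext C2·C3]  r_C2² + 9r_C2 − 580 = 0  ⇒  r_C2 = 20 (r>0 drops 1)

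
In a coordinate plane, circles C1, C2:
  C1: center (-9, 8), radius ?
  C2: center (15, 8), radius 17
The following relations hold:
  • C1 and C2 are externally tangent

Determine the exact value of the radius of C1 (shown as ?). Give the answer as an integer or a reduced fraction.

7

1. [ext C1·C2]  r_C1² + 34r_C1 − 287 = 0  ⇒  r_C1 = 7 (r>0 drops 1)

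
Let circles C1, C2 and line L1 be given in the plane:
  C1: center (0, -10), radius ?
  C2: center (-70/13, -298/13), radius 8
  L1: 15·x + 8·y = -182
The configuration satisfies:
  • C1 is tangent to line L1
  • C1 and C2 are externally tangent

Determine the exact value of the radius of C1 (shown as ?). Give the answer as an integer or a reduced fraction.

6

1. [C1‖L1]  r_C1² − 36 = 0  ⇒  r_C1 = 6 (r>0 drops 1)
2. [ext C1·C2]  r_C1² + 16r_C1 − 132 = 0  ⇒  r_C1 = 6 (r>0 drops 1)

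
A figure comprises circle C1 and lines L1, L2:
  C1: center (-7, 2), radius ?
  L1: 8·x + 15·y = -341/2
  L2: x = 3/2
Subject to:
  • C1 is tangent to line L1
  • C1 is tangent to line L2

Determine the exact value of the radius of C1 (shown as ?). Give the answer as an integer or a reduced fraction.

1. [C1‖L1]  r_C1² − 289/4 = 0  ⇒  r_C1 = 17/2 (r>0 drops 1)
2. [C1‖L2]  r_C1² − 289/4 = 0  ⇒  r_C1 = 17/2 (r>0 drops 1)

17/2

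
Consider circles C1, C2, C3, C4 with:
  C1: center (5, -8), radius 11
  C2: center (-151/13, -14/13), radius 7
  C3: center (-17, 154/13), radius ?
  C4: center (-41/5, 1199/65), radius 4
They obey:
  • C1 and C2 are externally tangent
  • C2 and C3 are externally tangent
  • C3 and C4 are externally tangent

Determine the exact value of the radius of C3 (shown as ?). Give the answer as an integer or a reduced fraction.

1. [ext C2·C3]  r_C3² + 14r_C3 − 147 = 0  ⇒  r_C3 = 7 (r>0 drops 1)
2. [ext C3·C4]  r_C3² + 8r_C3 − 105 = 0  ⇒  r_C3 = 7 (r>0 drops 1)

7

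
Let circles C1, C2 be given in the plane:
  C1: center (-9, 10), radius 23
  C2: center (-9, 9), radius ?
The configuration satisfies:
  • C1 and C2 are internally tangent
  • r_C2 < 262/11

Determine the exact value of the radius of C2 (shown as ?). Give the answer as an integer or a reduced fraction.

22

1. [int C1,C2]  r_C2² − 46r_C2 + 528 = 0  ⇒  r_C2 = 22 or 24
2. given r_C2 < 262/11: keep 22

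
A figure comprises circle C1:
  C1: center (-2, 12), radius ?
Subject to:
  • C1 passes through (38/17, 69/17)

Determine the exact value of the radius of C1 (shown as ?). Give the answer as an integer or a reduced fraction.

9

1. [C1∋P]  r_C1² − 81 = 0  ⇒  r_C1 = 9 (r>0 drops 1)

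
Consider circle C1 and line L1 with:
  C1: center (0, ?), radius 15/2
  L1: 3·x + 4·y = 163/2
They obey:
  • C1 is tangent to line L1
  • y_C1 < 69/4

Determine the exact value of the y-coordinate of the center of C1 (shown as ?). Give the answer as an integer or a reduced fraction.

1. [C1‖L1]  y_C1² − (163/4)y_C1 + 1309/4 = 0  ⇒  y_C1 = 11 or 119/4
2. given y_C1 < 69/4: keep 11

11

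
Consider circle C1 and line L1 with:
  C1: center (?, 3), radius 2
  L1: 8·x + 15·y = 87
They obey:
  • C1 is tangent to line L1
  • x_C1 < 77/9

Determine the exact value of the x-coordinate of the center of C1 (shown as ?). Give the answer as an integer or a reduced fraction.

1. [C1‖L1]  x_C1² − (21/2)x_C1 + 19/2 = 0  ⇒  x_C1 = 1 or 19/2
2. given x_C1 < 77/9: keep 1

1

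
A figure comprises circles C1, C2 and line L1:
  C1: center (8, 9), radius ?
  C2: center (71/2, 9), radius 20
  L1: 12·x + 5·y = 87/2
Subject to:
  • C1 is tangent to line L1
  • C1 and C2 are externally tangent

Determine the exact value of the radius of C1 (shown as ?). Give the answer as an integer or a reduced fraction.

1. [C1‖L1]  r_C1² − 225/4 = 0  ⇒  r_C1 = 15/2 (r>0 drops 1)
2. [ext C1·C2]  r_C1² + 40r_C1 − 1425/4 = 0  ⇒  r_C1 = 15/2 (r>0 drops 1)

15/2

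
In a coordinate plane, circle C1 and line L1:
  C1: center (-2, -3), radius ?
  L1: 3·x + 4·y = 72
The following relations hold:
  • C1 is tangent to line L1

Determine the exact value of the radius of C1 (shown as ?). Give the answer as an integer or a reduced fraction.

1. [C1‖L1]  r_C1² − 324 = 0  ⇒  r_C1 = 18 (r>0 drops 1)

18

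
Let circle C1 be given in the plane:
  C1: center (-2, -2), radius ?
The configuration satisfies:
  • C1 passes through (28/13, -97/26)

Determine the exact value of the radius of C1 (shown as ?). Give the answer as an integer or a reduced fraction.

9/2

1. [C1∋P]  r_C1² − 81/4 = 0  ⇒  r_C1 = 9/2 (r>0 drops 1)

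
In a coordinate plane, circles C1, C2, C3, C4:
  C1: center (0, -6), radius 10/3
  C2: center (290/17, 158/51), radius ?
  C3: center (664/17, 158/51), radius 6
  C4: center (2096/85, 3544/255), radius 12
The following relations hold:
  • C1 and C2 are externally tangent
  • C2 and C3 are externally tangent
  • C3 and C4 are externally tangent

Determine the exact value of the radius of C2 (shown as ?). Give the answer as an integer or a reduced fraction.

16

1. [ext C1·C2]  r_C2² + (20/3)r_C2 − 1088/3 = 0  ⇒  r_C2 = 16 (r>0 drops 1)
2. [ext C2·C3]  r_C2² + 12r_C2 − 448 = 0  ⇒  r_C2 = 16 (r>0 drops 1)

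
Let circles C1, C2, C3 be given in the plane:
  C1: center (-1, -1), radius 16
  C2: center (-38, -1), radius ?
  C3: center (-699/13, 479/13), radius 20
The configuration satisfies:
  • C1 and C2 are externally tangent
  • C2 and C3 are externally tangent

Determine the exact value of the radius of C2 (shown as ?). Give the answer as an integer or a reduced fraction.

1. [ext C1·C2]  r_C2² + 32r_C2 − 1113 = 0  ⇒  r_C2 = 21 (r>0 drops 1)
2. [ext C2·C3]  r_C2² + 40r_C2 − 1281 = 0  ⇒  r_C2 = 21 (r>0 drops 1)

21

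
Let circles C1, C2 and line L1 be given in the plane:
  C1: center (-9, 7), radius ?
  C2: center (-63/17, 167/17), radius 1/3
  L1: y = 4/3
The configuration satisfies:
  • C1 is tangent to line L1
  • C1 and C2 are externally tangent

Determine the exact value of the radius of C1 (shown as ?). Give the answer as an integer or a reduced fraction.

1. [C1‖L1]  r_C1² − 289/9 = 0  ⇒  r_C1 = 17/3 (r>0 drops 1)
2. [ext C1·C2]  r_C1² + (2/3)r_C1 − 323/9 = 0  ⇒  r_C1 = 17/3 (r>0 drops 1)

17/3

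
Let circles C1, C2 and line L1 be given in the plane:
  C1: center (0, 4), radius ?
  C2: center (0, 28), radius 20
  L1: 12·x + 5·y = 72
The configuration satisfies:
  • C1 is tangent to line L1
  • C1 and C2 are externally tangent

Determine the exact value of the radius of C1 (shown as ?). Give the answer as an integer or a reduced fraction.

1. [C1‖L1]  r_C1² − 16 = 0  ⇒  r_C1 = 4 (r>0 drops 1)
2. [ext C1·C2]  r_C1² + 40r_C1 − 176 = 0  ⇒  r_C1 = 4 (r>0 drops 1)

4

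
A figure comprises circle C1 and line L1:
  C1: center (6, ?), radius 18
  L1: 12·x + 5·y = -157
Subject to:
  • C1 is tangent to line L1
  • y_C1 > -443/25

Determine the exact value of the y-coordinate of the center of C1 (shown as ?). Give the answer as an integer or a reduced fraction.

1. [C1‖L1]  y_C1² + (458/5)y_C1 − 463/5 = 0  ⇒  y_C1 = -463/5 or 1
2. given y_C1 > -443/25: keep 1

1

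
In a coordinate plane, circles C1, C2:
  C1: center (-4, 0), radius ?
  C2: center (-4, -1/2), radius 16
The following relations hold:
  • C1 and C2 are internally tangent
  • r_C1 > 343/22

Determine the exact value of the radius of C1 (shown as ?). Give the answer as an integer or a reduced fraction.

1. [int C1,C2]  r_C1² − 32r_C1 + 1023/4 = 0  ⇒  r_C1 = 31/2 or 33/2
2. given r_C1 > 343/22: keep 33/2

33/2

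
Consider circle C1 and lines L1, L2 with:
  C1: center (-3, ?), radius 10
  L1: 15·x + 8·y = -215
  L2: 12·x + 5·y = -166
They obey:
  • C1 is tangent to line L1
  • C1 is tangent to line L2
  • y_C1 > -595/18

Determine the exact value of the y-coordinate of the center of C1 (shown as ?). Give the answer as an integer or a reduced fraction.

1. [C1‖L1]  y_C1² + (85/2)y_C1 = 0  ⇒  y_C1 = -85/2 or 0
2. [C1‖L2]  y_C1² + 52y_C1 = 0  ⇒  y_C1 = -52 or 0

0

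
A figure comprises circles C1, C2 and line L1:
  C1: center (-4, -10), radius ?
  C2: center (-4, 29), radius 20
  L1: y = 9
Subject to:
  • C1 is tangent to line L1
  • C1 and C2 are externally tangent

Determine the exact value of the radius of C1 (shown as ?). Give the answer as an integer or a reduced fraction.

1. [C1‖L1]  r_C1² − 361 = 0  ⇒  r_C1 = 19 (r>0 drops 1)
2. [ext C1·C2]  r_C1² + 40r_C1 − 1121 = 0  ⇒  r_C1 = 19 (r>0 drops 1)

19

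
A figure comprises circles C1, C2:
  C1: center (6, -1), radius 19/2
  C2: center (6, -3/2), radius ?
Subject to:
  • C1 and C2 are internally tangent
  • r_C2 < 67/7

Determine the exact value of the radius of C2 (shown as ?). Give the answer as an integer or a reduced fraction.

1. [int C1,C2]  r_C2² − 19r_C2 + 90 = 0  ⇒  r_C2 = 9 or 10
2. given r_C2 < 67/7: keep 9

9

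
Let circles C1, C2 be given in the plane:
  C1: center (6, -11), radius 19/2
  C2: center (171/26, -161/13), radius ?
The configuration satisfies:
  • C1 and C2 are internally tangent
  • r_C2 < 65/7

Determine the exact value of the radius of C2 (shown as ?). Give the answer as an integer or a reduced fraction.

8

1. [int C1,C2]  r_C2² − 19r_C2 + 88 = 0  ⇒  r_C2 = 8 or 11
2. given r_C2 < 65/7: keep 8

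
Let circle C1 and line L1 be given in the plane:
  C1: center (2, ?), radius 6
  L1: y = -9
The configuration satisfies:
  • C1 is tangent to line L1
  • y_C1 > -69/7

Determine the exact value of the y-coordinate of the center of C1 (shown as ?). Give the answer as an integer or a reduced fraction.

-3

1. [C1‖L1]  y_C1² + 18y_C1 + 45 = 0  ⇒  y_C1 = -15 or -3
2. given y_C1 > -69/7: keep -3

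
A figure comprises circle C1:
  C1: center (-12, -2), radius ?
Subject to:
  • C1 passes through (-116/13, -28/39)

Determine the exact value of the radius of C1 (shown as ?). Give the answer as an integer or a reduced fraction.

1. [C1∋P]  r_C1² − 100/9 = 0  ⇒  r_C1 = 10/3 (r>0 drops 1)

10/3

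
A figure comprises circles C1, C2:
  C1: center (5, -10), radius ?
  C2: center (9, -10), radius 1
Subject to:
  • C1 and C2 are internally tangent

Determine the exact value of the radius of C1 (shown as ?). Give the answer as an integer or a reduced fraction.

5

1. [int C1,C2]  r_C1² − 2r_C1 − 15 = 0  ⇒  r_C1 = 5 (r>0 drops 1)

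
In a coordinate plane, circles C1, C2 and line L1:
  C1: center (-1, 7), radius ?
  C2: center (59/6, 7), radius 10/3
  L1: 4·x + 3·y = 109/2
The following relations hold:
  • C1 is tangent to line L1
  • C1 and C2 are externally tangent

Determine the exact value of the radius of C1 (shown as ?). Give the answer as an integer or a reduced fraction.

15/2

1. [C1‖L1]  r_C1² − 225/4 = 0  ⇒  r_C1 = 15/2 (r>0 drops 1)
2. [ext C1·C2]  r_C1² + (20/3)r_C1 − 425/4 = 0  ⇒  r_C1 = 15/2 (r>0 drops 1)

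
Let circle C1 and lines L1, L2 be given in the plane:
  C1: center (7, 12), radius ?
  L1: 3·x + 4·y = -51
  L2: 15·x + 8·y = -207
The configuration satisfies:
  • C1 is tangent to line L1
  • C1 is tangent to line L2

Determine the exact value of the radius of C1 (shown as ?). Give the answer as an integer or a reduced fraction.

24

1. [C1‖L1]  r_C1² − 576 = 0  ⇒  r_C1 = 24 (r>0 drops 1)
2. [C1‖L2]  r_C1² − 576 = 0  ⇒  r_C1 = 24 (r>0 drops 1)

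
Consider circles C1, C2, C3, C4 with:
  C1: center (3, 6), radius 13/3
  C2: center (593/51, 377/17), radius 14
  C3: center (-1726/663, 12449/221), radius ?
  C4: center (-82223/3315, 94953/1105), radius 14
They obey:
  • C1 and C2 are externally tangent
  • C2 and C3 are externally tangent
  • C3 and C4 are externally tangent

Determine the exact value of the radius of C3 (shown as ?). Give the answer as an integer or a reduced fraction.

23

1. [ext C2·C3]  r_C3² + 28r_C3 − 1173 = 0  ⇒  r_C3 = 23 (r>0 drops 1)
2. [ext C3·C4]  r_C3² + 28r_C3 − 1173 = 0  ⇒  r_C3 = 23 (r>0 drops 1)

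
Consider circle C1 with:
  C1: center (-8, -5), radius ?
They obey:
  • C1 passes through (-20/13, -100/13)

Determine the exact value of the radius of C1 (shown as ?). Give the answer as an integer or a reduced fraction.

1. [C1∋P]  r_C1² − 49 = 0  ⇒  r_C1 = 7 (r>0 drops 1)

7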